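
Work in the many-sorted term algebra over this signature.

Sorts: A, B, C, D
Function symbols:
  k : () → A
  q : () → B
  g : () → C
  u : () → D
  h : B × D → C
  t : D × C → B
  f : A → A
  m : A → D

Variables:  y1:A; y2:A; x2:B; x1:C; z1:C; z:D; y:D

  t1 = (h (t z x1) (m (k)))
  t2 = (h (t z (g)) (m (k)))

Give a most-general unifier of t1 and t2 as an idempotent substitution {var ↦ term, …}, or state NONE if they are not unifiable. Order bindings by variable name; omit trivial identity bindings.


{x1 ↦ (g)}


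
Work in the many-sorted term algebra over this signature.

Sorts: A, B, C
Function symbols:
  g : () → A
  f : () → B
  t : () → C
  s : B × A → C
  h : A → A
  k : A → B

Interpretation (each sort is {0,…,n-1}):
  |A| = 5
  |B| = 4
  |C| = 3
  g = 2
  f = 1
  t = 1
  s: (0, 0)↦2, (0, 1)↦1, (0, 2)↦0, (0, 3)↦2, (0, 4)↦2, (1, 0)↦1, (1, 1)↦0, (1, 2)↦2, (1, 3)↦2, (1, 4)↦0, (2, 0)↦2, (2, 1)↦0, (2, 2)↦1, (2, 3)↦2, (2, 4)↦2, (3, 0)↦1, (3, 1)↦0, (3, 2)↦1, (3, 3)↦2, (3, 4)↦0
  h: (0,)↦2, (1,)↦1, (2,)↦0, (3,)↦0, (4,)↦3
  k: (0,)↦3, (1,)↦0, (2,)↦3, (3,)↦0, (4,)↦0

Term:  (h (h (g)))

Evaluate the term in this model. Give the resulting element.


value = 2

  g = 2
  (h (g)) = h(2,) = 0
  (h (h (g))) = h(0,) = 2


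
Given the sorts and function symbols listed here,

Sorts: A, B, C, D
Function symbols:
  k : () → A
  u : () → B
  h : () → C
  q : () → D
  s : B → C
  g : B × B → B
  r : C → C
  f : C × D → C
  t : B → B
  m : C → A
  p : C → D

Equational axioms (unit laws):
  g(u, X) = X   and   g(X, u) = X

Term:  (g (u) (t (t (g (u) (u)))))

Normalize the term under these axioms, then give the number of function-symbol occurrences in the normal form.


size = 3

1. (g (u) (t (t (g (u) (u)))))  →  (t (t (g (u) (u))))
2. (t (t (g (u) (u))))  →  (t (t (u)))
normal form: (t (t (u)))


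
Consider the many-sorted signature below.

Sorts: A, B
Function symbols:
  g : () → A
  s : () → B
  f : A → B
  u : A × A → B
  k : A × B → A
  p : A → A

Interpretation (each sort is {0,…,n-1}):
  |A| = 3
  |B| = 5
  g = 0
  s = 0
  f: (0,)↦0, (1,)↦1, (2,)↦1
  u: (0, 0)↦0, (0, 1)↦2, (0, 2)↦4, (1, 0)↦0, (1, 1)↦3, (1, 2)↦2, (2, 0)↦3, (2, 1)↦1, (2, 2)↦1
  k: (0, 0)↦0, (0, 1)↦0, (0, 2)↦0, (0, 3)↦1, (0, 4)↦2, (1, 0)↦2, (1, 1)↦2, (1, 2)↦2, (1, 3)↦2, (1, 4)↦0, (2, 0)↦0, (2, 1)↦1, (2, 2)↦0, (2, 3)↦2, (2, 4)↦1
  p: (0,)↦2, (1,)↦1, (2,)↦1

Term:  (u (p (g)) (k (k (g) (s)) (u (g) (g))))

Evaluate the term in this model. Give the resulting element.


  g = 0
  (p (g)) = p(0,) = 2
  g = 0
  s = 0
  (k (g) (s)) = k(0, 0) = 0
  g = 0
  g = 0
  (u (g) (g)) = u(0, 0) = 0
  (k (k (g) (s)) (u (g) (g))) = k(0, 0) = 0
  (u (p (g)) (k (k (g) (s)) (u (g) (g)))) = u(2, 0) = 3

value = 3


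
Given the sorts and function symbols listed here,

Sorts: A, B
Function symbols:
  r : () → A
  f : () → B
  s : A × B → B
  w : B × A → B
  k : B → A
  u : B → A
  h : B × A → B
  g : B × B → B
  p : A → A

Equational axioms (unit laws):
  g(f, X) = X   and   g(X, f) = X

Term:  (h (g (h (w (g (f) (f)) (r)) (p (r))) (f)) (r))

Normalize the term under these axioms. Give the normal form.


normal form = (h (h (w (f) (r)) (p (r))) (r))

1. (h (g (h (w (g (f) (f)) (r)) (p (r))) (f)) (r))  →  (h (h (w (g (f) (f)) (r)) (p (r))) (r))
2. (h (h (w (g (f) (f)) (r)) (p (r))) (r))  →  (h (h (w (f) (r)) (p (r))) (r))


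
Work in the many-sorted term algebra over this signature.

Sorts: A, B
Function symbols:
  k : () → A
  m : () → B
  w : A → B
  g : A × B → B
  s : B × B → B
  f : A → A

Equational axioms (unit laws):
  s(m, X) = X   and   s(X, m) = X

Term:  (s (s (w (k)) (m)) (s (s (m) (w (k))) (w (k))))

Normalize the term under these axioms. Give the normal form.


1. (s (s (w (k)) (m)) (s (s (m) (w (k))) (w (k))))  →  (s (w (k)) (s (s (m) (w (k))) (w (k))))
2. (s (w (k)) (s (s (m) (w (k))) (w (k))))  →  (s (w (k)) (s (w (k)) (w (k))))

normal form = (s (w (k)) (s (w (k)) (w (k))))


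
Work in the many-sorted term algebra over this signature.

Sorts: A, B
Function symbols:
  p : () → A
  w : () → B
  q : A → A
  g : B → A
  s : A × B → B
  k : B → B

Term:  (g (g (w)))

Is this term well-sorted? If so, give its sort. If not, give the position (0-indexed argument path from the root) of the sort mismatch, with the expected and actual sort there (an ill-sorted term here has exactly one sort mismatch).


ill-sorted at position [0]: expected B, got A

    (w) : B
  (g (w)) : A
(g (g (w))) : ✗ arg 0 at [0] has sort A, expected B


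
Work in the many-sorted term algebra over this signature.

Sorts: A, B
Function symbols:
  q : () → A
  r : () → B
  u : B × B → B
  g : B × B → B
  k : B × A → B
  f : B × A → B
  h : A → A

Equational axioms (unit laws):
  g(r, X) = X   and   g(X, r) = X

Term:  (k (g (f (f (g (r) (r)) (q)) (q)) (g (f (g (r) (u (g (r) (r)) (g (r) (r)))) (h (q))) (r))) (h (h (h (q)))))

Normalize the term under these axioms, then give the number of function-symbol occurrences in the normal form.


size = 17

1. (k (g (f (f (g (r) (r)) (q)) (q)) (g (f (g (r) (u (g (r) (r)) (g (r) (r)))) (h (q))) (r))) (h (h (h (q)))))  →  (k (g (f (f (r) (q)) (q)) (g (f (g (r) (u (g (r) (r)) (g (r) (r)))) (h (q))) (r))) (h (h (h (q)))))
2. (k (g (f (f (r) (q)) (q)) (g (f (g (r) (u (g (r) (r)) (g (r) (r)))) (h (q))) (r))) (h (h (h (q)))))  →  (k (g (f (f (r) (q)) (q)) (f (g (r) (u (g (r) (r)) (g (r) (r)))) (h (q)))) (h (h (h (q)))))
3. (k (g (f (f (r) (q)) (q)) (f (g (r) (u (g (r) (r)) (g (r) (r)))) (h (q)))) (h (h (h (q)))))  →  (k (g (f (f (r) (q)) (q)) (f (u (g (r) (r)) (g (r) (r))) (h (q)))) (h (h (h (q)))))
4. (k (g (f (f (r) (q)) (q)) (f (u (g (r) (r)) (g (r) (r))) (h (q)))) (h (h (h (q)))))  →  (k (g (f (f (r) (q)) (q)) (f (u (r) (g (r) (r))) (h (q)))) (h (h (h (q)))))
5. (k (g (f (f (r) (q)) (q)) (f (u (r) (g (r) (r))) (h (q)))) (h (h (h (q)))))  →  (k (g (f (f (r) (q)) (q)) (f (u (r) (r)) (h (q)))) (h (h (h (q)))))
normal form: (k (g (f (f (r) (q)) (q)) (f (u (r) (r)) (h (q)))) (h (h (h (q)))))


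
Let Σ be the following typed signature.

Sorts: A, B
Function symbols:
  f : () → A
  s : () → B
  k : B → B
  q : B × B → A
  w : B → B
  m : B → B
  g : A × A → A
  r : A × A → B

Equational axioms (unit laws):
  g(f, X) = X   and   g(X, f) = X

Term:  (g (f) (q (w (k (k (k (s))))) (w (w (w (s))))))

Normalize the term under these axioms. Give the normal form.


normal form = (q (w (k (k (k (s))))) (w (w (w (s)))))

1. (g (f) (q (w (k (k (k (s))))) (w (w (w (s))))))  →  (q (w (k (k (k (s))))) (w (w (w (s)))))


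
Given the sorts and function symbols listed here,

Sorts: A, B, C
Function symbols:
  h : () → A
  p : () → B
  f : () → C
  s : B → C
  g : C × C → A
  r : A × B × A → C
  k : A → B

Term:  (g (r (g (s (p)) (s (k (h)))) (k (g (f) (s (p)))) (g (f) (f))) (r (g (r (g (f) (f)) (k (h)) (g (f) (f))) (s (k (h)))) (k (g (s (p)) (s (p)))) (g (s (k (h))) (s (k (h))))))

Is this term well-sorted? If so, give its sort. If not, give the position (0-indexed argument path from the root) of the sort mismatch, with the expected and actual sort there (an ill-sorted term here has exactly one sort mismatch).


        (p) : B
      (s (p)) : C
          (h) : A
        (k (h)) : B
      (s (k (h))) : C
    (g (s (p)) (s (k (h)))) : A
        (f) : C
          (p) : B
        (s (p)) : C
      (g (f) (s (p))) : A
    (k (g (f) (s (p)))) : B
      (f) : C
      (f) : C
    (g (f) (f)) : A
  (r (g (s (p)) (s (k (h)))) (k (g (f) (s (p)))) (g (f) (f))) : C
          (f) : C
          (f) : C
        (g (f) (f)) : A
          (h) : A
        (k (h)) : B
          (f) : C
          (f) : C
        (g (f) (f)) : A
      (r (g (f) (f)) (k (h)) (g (f) (f))) : C
          (h) : A
        (k (h)) : B
      (s (k (h))) : C
    (g (r (g (f) (f)) (k (h)) (g (f) (f))) (s (k (h)))) : A
          (p) : B
        (s (p)) : C
          (p) : B
        (s (p)) : C
      (g (s (p)) (s (p))) : A
    (k (g (s (p)) (s (p)))) : B
          (h) : A
        (k (h)) : B
      (s (k (h))) : C
          (h) : A
        (k (h)) : B
      (s (k (h))) : C
    (g (s (k (h))) (s (k (h)))) : A
  (r (g (r (g (f) (f)) (k (h)) (g (f) (f))) (s (k (h)))) (k (g (s (p)) (s (p)))) (g (s (k (h))) (s (k (h))))) : C
(g (r (g (s (p)) (s (k (h)))) (k (g (f) (s (p)))) (g (f) (f))) (r (g (r (g (f) (f)) (k (h)) (g (f) (f))) (s (k (h)))) (k (g (s (p)) (s (p)))) (g (s (k (h))) (s (k (h)))))) : A

well-sorted; sort = A


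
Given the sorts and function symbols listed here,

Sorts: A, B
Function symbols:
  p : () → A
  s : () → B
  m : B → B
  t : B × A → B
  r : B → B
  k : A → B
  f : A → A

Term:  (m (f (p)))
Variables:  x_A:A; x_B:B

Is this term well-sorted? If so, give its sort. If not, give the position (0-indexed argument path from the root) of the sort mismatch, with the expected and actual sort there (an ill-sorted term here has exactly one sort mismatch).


ill-sorted at position [0]: expected B, got A

    (p) : A
  (f (p)) : A
(m (f (p))) : ✗ arg 0 at [0] has sort A, expected B


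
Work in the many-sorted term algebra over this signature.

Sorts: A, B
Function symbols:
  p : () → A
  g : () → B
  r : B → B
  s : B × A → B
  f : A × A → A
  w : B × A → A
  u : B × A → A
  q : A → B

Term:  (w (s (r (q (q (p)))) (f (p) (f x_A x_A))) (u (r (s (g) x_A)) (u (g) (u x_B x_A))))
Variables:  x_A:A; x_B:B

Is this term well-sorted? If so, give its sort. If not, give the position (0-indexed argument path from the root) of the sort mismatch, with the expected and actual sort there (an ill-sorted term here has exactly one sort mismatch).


          (p) : A
        (q (p)) : B
      (q (q (p))) : ✗ arg 0 at [0, 0, 0, 0] has sort B, expected A
      (p) : A
        x_A : A
        x_A : A
      (f x_A x_A) : A
    (f (p) (f x_A x_A)) : A
        (g) : B
        x_A : A
      (s (g) x_A) : B
    (r (s (g) x_A)) : B
      (g) : B
        x_B : B
        x_A : A
      (u x_B x_A) : A
    (u (g) (u x_B x_A)) : A
  (u (r (s (g) x_A)) (u (g) (u x_B x_A))) : A

ill-sorted at position [0, 0, 0, 0]: expected A, got B


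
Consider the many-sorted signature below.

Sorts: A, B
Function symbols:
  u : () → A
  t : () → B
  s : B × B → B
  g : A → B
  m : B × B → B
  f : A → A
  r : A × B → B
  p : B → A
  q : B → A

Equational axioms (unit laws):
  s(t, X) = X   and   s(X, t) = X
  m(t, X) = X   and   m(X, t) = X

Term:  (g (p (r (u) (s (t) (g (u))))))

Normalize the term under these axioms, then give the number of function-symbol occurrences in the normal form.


size = 6

1. (g (p (r (u) (s (t) (g (u))))))  →  (g (p (r (u) (g (u)))))
normal form: (g (p (r (u) (g (u)))))


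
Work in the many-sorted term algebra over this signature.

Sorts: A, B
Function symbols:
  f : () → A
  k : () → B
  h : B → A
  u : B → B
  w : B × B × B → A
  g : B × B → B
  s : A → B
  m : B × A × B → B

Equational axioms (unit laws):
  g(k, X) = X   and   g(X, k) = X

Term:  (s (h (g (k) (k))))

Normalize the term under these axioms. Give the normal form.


1. (s (h (g (k) (k))))  →  (s (h (k)))

normal form = (s (h (k)))


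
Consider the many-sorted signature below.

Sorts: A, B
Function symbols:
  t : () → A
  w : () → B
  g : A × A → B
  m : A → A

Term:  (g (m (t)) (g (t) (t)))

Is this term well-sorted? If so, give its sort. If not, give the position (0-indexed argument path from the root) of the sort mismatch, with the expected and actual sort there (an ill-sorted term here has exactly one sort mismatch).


ill-sorted at position [1]: expected A, got B

    (t) : A
  (m (t)) : A
    (t) : A
    (t) : A
  (g (t) (t)) : B
(g (m (t)) (g (t) (t))) : ✗ arg 1 at [1] has sort B, expected A


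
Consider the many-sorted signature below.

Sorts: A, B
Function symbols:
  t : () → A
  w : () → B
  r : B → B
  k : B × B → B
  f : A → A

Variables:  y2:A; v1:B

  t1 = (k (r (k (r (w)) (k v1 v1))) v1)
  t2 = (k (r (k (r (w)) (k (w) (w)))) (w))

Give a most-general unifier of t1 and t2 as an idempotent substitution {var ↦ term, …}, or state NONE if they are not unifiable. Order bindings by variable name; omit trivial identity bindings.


{v1 ↦ (w)}


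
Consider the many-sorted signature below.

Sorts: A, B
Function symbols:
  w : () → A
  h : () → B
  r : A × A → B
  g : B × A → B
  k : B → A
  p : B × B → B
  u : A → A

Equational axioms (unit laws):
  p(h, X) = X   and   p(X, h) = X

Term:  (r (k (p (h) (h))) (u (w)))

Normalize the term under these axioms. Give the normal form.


normal form = (r (k (h)) (u (w)))

1. (r (k (p (h) (h))) (u (w)))  →  (r (k (h)) (u (w)))


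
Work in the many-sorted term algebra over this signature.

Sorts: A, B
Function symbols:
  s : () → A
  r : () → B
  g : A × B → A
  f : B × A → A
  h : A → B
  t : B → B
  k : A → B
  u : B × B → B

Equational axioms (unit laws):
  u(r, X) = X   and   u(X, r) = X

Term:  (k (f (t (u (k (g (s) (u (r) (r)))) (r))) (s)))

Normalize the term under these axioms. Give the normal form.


normal form = (k (f (t (k (g (s) (r)))) (s)))

1. (k (f (t (u (k (g (s) (u (r) (r)))) (r))) (s)))  →  (k (f (t (k (g (s) (u (r) (r))))) (s)))
2. (k (f (t (k (g (s) (u (r) (r))))) (s)))  →  (k (f (t (k (g (s) (r)))) (s)))


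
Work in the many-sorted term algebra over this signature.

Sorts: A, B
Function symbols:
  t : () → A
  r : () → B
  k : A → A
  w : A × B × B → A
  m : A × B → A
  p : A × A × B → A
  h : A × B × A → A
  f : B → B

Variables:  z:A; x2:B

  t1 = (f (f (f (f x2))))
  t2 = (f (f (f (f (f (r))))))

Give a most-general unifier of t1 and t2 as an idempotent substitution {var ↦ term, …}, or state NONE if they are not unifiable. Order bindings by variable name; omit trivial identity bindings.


{x2 ↦ (f (r))}


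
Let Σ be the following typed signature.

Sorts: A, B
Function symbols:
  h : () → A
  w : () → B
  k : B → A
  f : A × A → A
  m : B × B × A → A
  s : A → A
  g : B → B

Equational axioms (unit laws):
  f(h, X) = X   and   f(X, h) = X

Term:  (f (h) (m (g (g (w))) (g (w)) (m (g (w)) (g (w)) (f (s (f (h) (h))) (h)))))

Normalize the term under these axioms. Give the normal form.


1. (f (h) (m (g (g (w))) (g (w)) (m (g (w)) (g (w)) (f (s (f (h) (h))) (h)))))  →  (m (g (g (w))) (g (w)) (m (g (w)) (g (w)) (f (s (f (h) (h))) (h))))
2. (m (g (g (w))) (g (w)) (m (g (w)) (g (w)) (f (s (f (h) (h))) (h))))  →  (m (g (g (w))) (g (w)) (m (g (w)) (g (w)) (s (f (h) (h)))))
3. (m (g (g (w))) (g (w)) (m (g (w)) (g (w)) (s (f (h) (h)))))  →  (m (g (g (w))) (g (w)) (m (g (w)) (g (w)) (s (h))))

normal form = (m (g (g (w))) (g (w)) (m (g (w)) (g (w)) (s (h))))


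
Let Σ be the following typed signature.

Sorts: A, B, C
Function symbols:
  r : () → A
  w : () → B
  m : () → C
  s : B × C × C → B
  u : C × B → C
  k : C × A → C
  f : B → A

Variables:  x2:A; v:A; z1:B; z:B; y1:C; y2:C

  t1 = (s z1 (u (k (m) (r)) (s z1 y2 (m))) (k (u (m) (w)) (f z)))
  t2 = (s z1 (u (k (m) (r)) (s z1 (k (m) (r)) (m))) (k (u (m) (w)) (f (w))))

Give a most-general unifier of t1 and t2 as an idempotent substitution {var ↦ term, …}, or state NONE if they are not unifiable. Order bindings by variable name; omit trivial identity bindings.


{y2 ↦ (k (m) (r)), z ↦ (w)}


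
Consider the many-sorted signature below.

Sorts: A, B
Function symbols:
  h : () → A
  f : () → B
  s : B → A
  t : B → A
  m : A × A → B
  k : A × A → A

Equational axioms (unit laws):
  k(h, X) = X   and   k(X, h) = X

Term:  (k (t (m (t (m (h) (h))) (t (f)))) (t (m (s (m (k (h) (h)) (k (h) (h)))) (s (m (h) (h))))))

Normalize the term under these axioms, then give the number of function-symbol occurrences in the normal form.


size = 19

1. (k (t (m (t (m (h) (h))) (t (f)))) (t (m (s (m (k (h) (h)) (k (h) (h)))) (s (m (h) (h))))))  →  (k (t (m (t (m (h) (h))) (t (f)))) (t (m (s (m (h) (k (h) (h)))) (s (m (h) (h))))))
2. (k (t (m (t (m (h) (h))) (t (f)))) (t (m (s (m (h) (k (h) (h)))) (s (m (h) (h))))))  →  (k (t (m (t (m (h) (h))) (t (f)))) (t (m (s (m (h) (h))) (s (m (h) (h))))))
normal form: (k (t (m (t (m (h) (h))) (t (f)))) (t (m (s (m (h) (h))) (s (m (h) (h))))))


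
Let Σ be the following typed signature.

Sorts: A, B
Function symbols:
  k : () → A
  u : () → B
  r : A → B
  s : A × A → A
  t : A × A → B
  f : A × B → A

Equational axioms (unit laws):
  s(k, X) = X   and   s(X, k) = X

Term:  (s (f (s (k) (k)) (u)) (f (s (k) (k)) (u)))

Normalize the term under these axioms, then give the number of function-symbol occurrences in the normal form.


size = 7

1. (s (f (s (k) (k)) (u)) (f (s (k) (k)) (u)))  →  (s (f (k) (u)) (f (s (k) (k)) (u)))
2. (s (f (k) (u)) (f (s (k) (k)) (u)))  →  (s (f (k) (u)) (f (k) (u)))
normal form: (s (f (k) (u)) (f (k) (u)))


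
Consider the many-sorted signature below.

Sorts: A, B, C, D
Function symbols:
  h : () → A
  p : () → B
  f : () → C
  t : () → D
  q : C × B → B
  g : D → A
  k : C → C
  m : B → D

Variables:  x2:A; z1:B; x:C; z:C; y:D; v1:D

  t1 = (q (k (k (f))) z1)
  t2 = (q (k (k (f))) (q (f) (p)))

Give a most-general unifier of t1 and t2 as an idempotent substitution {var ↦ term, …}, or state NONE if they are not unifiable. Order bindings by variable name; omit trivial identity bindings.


{z1 ↦ (q (f) (p))}


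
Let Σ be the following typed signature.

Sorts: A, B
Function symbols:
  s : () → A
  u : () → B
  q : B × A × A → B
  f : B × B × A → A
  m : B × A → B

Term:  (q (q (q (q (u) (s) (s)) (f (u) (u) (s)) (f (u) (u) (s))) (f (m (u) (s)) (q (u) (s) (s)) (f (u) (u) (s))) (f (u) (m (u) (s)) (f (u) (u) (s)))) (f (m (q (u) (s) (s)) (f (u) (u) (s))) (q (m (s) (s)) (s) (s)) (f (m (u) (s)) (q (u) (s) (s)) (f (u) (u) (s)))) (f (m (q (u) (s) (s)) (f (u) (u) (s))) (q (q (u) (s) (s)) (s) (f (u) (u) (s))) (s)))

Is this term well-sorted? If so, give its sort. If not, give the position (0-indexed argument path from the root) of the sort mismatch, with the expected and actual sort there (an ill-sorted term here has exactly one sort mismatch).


ill-sorted at position [1, 1, 0, 0]: expected B, got A

        (u) : B
        (s) : A
        (s) : A
      (q (u) (s) (s)) : B
        (u) : B
        (u) : B
        (s) : A
      (f (u) (u) (s)) : A
        (u) : B
        (u) : B
        (s) : A
      (f (u) (u) (s)) : A
    (q (q (u) (s) (s)) (f (u) (u) (s)) (f (u) (u) (s))) : B
        (u) : B
        (s) : A
      (m (u) (s)) : B
        (u) : B
        (s) : A
        (s) : A
      (q (u) (s) (s)) : B
        (u) : B
        (u) : B
        (s) : A
      (f (u) (u) (s)) : A
    (f (m (u) (s)) (q (u) (s) (s)) (f (u) (u) (s))) : A
      (u) : B
        (u) : B
        (s) : A
      (m (u) (s)) : B
        (u) : B
        (u) : B
        (s) : A
      (f (u) (u) (s)) : A
    (f (u) (m (u) (s)) (f (u) (u) (s))) : A
  (q (q (q (u) (s) (s)) (f (u) (u) (s)) (f (u) (u) (s))) (f (m (u) (s)) (q (u) (s) (s)) (f (u) (u) (s))) (f (u) (m (u) (s)) (f (u) (u) (s)))) : B
        (u) : B
        (s) : A
        (s) : A
      (q (u) (s) (s)) : B
        (u) : B
        (u) : B
        (s) : A
      (f (u) (u) (s)) : A
    (m (q (u) (s) (s)) (f (u) (u) (s))) : B
        (s) : A
        (s) : A
      (m (s) (s)) : ✗ arg 0 at [1, 1, 0, 0] has sort A, expected B
      (s) : A
      (s) : A
        (u) : B
        (s) : A
      (m (u) (s)) : B
        (u) : B
        (s) : A
        (s) : A
      (q (u) (s) (s)) : B
        (u) : B
        (u) : B
        (s) : A
      (f (u) (u) (s)) : A
    (f (m (u) (s)) (q (u) (s) (s)) (f (u) (u) (s))) : A
        (u) : B
        (s) : A
        (s) : A
      (q (u) (s) (s)) : B
        (u) : B
        (u) : B
        (s) : A
      (f (u) (u) (s)) : A
    (m (q (u) (s) (s)) (f (u) (u) (s))) : B
        (u) : B
        (s) : A
        (s) : A
      (q (u) (s) (s)) : B
      (s) : A
        (u) : B
        (u) : B
        (s) : A
      (f (u) (u) (s)) : A
    (q (q (u) (s) (s)) (s) (f (u) (u) (s))) : B
    (s) : A
  (f (m (q (u) (s) (s)) (f (u) (u) (s))) (q (q (u) (s) (s)) (s) (f (u) (u) (s))) (s)) : A


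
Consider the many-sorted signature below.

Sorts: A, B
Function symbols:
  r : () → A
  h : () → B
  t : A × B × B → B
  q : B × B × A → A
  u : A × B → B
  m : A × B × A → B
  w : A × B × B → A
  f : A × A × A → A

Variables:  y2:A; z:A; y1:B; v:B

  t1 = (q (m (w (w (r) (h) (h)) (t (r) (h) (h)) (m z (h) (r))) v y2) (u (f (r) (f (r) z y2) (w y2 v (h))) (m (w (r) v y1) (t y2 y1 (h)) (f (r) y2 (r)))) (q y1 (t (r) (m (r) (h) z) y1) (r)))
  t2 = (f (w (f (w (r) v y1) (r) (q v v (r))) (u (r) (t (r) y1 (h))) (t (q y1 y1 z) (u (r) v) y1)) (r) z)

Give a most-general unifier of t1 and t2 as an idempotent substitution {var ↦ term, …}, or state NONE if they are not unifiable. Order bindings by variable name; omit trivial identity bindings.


NONE (not unifiable)

head clash or occurs-check failure — not unifiable


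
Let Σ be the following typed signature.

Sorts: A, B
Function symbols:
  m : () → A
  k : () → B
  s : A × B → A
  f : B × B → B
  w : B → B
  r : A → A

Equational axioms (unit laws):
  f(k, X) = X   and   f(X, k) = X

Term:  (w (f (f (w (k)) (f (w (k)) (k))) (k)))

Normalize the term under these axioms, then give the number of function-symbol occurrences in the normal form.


1. (w (f (f (w (k)) (f (w (k)) (k))) (k)))  →  (w (f (w (k)) (f (w (k)) (k))))
2. (w (f (w (k)) (f (w (k)) (k))))  →  (w (f (w (k)) (w (k))))
normal form: (w (f (w (k)) (w (k))))

size = 6


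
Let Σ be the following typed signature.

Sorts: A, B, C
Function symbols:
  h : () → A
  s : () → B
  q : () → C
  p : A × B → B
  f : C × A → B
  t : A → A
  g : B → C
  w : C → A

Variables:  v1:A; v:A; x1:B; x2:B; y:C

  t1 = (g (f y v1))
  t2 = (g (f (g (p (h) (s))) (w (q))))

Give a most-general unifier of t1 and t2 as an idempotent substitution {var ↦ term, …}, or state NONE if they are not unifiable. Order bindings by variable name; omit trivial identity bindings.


{v1 ↦ (w (q)), y ↦ (g (p (h) (s)))}


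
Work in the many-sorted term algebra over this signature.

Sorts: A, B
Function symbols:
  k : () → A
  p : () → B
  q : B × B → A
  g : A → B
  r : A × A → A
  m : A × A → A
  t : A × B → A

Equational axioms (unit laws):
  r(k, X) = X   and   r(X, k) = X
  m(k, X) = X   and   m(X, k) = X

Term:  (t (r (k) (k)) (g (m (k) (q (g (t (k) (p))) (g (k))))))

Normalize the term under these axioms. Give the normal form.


1. (t (r (k) (k)) (g (m (k) (q (g (t (k) (p))) (g (k))))))  →  (t (k) (g (m (k) (q (g (t (k) (p))) (g (k))))))
2. (t (k) (g (m (k) (q (g (t (k) (p))) (g (k))))))  →  (t (k) (g (q (g (t (k) (p))) (g (k)))))

normal form = (t (k) (g (q (g (t (k) (p))) (g (k)))))


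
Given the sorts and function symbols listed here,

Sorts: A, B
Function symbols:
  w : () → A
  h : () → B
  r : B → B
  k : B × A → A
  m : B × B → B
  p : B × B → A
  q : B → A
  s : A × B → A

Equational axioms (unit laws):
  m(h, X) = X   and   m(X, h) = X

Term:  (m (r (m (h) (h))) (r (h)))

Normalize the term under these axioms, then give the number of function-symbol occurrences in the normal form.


size = 5

1. (m (r (m (h) (h))) (r (h)))  →  (m (r (h)) (r (h)))
normal form: (m (r (h)) (r (h)))


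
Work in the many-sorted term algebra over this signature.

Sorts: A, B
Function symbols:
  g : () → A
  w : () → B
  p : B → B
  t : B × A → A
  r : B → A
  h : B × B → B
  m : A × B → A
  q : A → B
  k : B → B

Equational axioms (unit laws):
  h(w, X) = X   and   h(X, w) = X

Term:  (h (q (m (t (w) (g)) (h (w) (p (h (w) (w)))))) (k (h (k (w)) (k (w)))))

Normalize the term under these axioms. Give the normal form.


1. (h (q (m (t (w) (g)) (h (w) (p (h (w) (w)))))) (k (h (k (w)) (k (w)))))  →  (h (q (m (t (w) (g)) (p (h (w) (w))))) (k (h (k (w)) (k (w)))))
2. (h (q (m (t (w) (g)) (p (h (w) (w))))) (k (h (k (w)) (k (w)))))  →  (h (q (m (t (w) (g)) (p (w)))) (k (h (k (w)) (k (w)))))

normal form = (h (q (m (t (w) (g)) (p (w)))) (k (h (k (w)) (k (w)))))


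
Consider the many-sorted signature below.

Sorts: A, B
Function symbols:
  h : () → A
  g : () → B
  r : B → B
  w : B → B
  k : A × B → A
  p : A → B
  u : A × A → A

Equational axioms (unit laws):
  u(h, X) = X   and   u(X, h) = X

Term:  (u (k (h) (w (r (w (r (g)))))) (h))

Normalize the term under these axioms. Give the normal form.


normal form = (k (h) (w (r (w (r (g))))))

1. (u (k (h) (w (r (w (r (g)))))) (h))  →  (k (h) (w (r (w (r (g))))))


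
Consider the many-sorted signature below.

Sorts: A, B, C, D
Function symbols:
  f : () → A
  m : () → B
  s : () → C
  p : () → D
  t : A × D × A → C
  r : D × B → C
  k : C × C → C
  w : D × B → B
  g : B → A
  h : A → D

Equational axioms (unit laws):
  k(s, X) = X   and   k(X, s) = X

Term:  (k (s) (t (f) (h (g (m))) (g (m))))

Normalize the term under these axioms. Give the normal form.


normal form = (t (f) (h (g (m))) (g (m)))

1. (k (s) (t (f) (h (g (m))) (g (m))))  →  (t (f) (h (g (m))) (g (m)))


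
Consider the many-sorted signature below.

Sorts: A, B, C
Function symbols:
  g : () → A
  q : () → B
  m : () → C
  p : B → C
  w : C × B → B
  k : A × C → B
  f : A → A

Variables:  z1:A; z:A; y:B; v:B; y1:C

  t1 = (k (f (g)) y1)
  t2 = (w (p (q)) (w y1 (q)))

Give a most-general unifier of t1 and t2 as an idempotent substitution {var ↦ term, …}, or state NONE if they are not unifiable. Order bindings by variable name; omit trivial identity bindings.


head clash or occurs-check failure — not unifiable

NONE (not unifiable)


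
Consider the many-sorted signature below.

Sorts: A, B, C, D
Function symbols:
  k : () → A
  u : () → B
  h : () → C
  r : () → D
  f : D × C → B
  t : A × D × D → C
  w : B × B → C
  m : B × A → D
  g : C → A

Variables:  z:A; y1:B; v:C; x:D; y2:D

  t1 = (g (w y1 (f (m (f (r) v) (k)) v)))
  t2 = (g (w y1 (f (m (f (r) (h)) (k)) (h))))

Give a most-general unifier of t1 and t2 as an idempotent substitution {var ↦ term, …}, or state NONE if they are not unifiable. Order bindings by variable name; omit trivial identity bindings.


{v ↦ (h)}


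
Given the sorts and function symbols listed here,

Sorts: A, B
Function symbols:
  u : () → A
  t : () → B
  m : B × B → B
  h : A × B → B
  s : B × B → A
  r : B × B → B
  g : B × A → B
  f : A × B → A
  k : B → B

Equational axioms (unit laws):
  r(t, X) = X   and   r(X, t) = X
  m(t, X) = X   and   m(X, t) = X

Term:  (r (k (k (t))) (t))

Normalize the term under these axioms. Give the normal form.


1. (r (k (k (t))) (t))  →  (k (k (t)))

normal form = (k (k (t)))


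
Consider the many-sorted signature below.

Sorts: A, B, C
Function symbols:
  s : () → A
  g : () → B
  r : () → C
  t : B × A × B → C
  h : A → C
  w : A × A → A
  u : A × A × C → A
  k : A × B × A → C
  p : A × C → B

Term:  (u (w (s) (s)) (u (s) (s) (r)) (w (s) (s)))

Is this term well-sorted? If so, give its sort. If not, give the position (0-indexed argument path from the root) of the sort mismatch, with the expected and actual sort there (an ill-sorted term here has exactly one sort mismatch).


    (s) : A
    (s) : A
  (w (s) (s)) : A
    (s) : A
    (s) : A
    (r) : C
  (u (s) (s) (r)) : A
    (s) : A
    (s) : A
  (w (s) (s)) : A
(u (w (s) (s)) (u (s) (s) (r)) (w (s) (s))) : ✗ arg 2 at [2] has sort A, expected C

ill-sorted at position [2]: expected C, got A


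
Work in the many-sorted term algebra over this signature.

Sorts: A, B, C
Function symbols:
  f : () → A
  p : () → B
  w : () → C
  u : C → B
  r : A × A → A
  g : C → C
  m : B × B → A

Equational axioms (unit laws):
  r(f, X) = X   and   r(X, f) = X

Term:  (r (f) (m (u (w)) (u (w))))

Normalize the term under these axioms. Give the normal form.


normal form = (m (u (w)) (u (w)))

1. (r (f) (m (u (w)) (u (w))))  →  (m (u (w)) (u (w)))


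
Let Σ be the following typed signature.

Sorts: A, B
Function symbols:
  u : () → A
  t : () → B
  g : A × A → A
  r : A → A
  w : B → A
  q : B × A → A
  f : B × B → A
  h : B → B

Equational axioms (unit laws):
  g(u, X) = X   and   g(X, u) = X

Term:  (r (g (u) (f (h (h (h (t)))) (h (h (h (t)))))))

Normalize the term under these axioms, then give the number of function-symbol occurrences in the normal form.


1. (r (g (u) (f (h (h (h (t)))) (h (h (h (t)))))))  →  (r (f (h (h (h (t)))) (h (h (h (t))))))
normal form: (r (f (h (h (h (t)))) (h (h (h (t))))))

size = 10


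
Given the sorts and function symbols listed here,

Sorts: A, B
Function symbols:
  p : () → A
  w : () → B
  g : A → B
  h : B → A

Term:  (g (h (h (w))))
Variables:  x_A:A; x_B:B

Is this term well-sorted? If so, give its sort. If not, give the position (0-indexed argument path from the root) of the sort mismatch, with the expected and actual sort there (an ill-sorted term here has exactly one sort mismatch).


ill-sorted at position [0, 0]: expected B, got A

      (w) : B
    (h (w)) : A
  (h (h (w))) : ✗ arg 0 at [0, 0] has sort A, expected B


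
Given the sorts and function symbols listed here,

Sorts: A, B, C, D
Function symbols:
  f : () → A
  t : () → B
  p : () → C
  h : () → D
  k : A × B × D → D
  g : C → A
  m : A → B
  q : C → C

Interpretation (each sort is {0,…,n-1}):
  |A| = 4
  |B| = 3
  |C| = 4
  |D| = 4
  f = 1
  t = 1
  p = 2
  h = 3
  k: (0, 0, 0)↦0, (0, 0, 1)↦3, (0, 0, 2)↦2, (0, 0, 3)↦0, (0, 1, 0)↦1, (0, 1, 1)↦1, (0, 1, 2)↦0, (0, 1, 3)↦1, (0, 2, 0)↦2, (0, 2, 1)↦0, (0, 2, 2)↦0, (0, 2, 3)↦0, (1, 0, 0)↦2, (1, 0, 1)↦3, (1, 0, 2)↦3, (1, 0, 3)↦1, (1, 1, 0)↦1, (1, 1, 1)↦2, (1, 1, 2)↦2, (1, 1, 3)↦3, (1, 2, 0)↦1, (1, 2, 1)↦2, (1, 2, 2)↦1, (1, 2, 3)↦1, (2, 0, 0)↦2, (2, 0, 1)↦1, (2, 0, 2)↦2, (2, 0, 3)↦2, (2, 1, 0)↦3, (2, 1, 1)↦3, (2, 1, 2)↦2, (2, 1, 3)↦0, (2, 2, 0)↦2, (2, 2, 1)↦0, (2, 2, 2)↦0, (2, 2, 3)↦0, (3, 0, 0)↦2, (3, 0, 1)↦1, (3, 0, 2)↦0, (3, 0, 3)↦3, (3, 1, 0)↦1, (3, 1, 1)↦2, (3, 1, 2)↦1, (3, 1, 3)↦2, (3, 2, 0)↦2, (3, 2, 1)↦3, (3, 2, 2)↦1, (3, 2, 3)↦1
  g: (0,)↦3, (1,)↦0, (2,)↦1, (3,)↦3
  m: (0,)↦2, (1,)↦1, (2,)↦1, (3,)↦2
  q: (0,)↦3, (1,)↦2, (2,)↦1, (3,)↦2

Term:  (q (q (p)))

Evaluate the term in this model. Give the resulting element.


  p = 2
  (q (p)) = q(2,) = 1
  (q (q (p))) = q(1,) = 2

value = 2


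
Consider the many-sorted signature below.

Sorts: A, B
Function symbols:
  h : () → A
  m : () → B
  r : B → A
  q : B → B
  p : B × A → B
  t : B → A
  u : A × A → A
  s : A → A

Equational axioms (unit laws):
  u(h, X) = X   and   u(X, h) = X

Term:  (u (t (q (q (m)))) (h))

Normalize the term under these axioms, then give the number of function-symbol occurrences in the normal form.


1. (u (t (q (q (m)))) (h))  →  (t (q (q (m))))
normal form: (t (q (q (m))))

size = 4


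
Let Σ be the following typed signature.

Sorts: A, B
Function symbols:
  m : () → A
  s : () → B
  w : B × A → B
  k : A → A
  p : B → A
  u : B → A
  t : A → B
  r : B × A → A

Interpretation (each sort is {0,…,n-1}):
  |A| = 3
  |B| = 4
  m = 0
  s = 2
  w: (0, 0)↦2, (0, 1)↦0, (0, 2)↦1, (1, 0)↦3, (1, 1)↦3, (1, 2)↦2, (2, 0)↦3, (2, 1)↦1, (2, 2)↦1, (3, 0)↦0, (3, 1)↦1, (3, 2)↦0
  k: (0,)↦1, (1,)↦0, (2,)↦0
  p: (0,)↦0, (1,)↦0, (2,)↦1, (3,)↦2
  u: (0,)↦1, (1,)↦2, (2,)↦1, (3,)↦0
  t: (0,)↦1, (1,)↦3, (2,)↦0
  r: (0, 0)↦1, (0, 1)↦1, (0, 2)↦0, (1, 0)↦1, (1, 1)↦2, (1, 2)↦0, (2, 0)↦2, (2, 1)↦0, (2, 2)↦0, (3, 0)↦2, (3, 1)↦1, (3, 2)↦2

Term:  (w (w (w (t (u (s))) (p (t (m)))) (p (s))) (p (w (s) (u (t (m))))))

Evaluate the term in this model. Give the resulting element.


  s = 2
  (u (s)) = u(2,) = 1
  (t (u (s))) = t(1,) = 3
  m = 0
  (t (m)) = t(0,) = 1
  (p (t (m))) = p(1,) = 0
  (w (t (u (s))) (p (t (m)))) = w(3, 0) = 0
  s = 2
  (p (s)) = p(2,) = 1
  (w (w (t (u (s))) (p (t (m)))) (p (s))) = w(0, 1) = 0
  s = 2
  m = 0
  (t (m)) = t(0,) = 1
  (u (t (m))) = u(1,) = 2
  (w (s) (u (t (m)))) = w(2, 2) = 1
  (p (w (s) (u (t (m))))) = p(1,) = 0
  (w (w (w (t (u (s))) (p (t (m)))) (p (s))) (p (w (s) (u (t (m)))))) = w(0, 0) = 2

value = 2


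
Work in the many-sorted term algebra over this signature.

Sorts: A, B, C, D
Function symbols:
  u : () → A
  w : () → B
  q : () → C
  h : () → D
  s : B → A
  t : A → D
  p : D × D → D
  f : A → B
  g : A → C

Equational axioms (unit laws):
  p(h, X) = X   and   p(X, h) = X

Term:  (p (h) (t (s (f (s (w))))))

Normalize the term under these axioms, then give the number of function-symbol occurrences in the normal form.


1. (p (h) (t (s (f (s (w))))))  →  (t (s (f (s (w)))))
normal form: (t (s (f (s (w)))))

size = 5


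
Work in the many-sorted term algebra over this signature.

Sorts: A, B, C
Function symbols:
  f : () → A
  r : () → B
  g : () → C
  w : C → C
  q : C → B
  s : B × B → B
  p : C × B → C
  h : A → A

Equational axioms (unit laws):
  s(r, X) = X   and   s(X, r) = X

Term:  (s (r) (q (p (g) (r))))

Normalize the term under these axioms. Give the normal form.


1. (s (r) (q (p (g) (r))))  →  (q (p (g) (r)))

normal form = (q (p (g) (r)))


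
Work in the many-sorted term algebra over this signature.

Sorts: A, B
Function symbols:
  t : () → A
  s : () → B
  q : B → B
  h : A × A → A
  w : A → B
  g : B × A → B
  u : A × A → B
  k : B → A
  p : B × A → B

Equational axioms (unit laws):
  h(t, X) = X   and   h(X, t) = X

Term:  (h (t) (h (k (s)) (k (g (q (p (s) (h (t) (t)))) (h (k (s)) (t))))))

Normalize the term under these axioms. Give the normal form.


1. (h (t) (h (k (s)) (k (g (q (p (s) (h (t) (t)))) (h (k (s)) (t))))))  →  (h (k (s)) (k (g (q (p (s) (h (t) (t)))) (h (k (s)) (t)))))
2. (h (k (s)) (k (g (q (p (s) (h (t) (t)))) (h (k (s)) (t)))))  →  (h (k (s)) (k (g (q (p (s) (t))) (h (k (s)) (t)))))
3. (h (k (s)) (k (g (q (p (s) (t))) (h (k (s)) (t)))))  →  (h (k (s)) (k (g (q (p (s) (t))) (k (s)))))

normal form = (h (k (s)) (k (g (q (p (s) (t))) (k (s)))))


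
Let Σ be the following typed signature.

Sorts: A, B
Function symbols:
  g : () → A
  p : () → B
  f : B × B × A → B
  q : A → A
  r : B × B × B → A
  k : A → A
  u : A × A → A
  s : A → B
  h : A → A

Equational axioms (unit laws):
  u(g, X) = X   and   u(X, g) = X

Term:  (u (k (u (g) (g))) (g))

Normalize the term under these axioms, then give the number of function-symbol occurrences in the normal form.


1. (u (k (u (g) (g))) (g))  →  (k (u (g) (g)))
2. (k (u (g) (g)))  →  (k (g))
normal form: (k (g))

size = 2


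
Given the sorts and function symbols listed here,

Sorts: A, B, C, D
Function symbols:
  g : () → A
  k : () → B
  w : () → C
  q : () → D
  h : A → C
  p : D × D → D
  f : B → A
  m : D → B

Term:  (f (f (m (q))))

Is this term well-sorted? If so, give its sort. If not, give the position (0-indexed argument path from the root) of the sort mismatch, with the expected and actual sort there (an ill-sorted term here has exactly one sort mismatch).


      (q) : D
    (m (q)) : B
  (f (m (q))) : A
(f (f (m (q)))) : ✗ arg 0 at [0] has sort A, expected B

ill-sorted at position [0]: expected B, got A


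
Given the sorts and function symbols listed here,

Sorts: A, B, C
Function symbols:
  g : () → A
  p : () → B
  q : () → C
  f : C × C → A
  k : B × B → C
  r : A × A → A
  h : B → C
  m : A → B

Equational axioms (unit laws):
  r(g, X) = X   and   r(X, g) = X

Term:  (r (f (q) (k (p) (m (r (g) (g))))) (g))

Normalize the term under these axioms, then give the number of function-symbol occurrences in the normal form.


size = 6

1. (r (f (q) (k (p) (m (r (g) (g))))) (g))  →  (f (q) (k (p) (m (r (g) (g)))))
2. (f (q) (k (p) (m (r (g) (g)))))  →  (f (q) (k (p) (m (g))))
normal form: (f (q) (k (p) (m (g))))


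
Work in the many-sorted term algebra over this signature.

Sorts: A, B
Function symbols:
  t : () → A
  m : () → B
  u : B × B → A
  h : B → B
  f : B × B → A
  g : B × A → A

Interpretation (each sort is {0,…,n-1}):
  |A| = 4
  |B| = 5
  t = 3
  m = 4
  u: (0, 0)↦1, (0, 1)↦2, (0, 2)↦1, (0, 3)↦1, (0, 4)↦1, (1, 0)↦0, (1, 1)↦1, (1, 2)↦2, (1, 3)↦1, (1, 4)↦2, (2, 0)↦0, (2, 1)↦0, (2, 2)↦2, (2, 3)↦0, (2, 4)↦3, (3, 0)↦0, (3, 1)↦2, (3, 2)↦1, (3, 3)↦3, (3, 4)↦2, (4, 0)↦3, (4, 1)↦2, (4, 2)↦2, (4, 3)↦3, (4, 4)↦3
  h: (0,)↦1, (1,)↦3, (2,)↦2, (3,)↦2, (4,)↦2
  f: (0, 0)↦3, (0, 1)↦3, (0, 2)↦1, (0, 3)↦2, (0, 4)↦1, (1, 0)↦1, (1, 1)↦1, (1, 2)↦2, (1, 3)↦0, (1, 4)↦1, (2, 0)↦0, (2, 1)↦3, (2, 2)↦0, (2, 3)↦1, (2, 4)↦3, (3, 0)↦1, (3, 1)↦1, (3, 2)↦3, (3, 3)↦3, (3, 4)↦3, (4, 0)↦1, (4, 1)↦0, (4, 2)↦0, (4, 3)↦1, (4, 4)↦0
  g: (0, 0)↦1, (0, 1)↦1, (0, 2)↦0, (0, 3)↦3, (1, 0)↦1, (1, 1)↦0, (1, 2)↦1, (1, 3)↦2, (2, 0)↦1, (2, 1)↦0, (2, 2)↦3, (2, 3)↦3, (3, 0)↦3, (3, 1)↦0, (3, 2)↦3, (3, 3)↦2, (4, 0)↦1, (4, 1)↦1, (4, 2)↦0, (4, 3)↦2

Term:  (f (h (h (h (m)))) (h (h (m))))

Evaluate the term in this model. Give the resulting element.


  m = 4
  (h (m)) = h(4,) = 2
  (h (h (m))) = h(2,) = 2
  (h (h (h (m)))) = h(2,) = 2
  m = 4
  (h (m)) = h(4,) = 2
  (h (h (m))) = h(2,) = 2
  (f (h (h (h (m)))) (h (h (m)))) = f(2, 2) = 0

value = 0


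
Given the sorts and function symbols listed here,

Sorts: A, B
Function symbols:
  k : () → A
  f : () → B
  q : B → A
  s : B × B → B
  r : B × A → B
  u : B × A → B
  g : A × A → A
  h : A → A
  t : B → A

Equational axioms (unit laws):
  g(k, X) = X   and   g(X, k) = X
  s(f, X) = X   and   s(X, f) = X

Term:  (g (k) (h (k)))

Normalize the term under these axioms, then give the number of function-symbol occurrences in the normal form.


size = 2

1. (g (k) (h (k)))  →  (h (k))
normal form: (h (k))


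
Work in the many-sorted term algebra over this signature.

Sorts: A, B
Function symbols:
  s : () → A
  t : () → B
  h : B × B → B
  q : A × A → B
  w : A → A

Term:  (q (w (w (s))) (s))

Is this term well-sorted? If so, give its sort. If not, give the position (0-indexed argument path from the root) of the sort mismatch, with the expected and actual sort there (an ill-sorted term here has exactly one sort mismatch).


well-sorted; sort = B

      (s) : A
    (w (s)) : A
  (w (w (s))) : A
  (s) : A
(q (w (w (s))) (s)) : B


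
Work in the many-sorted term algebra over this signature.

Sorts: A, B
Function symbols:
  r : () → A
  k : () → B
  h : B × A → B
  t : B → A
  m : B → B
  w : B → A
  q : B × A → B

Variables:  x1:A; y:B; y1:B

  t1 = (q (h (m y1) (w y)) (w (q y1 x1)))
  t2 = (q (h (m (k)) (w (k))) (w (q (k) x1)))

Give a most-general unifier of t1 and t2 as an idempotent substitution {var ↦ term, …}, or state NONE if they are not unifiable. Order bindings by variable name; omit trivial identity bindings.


{y ↦ (k), y1 ↦ (k)}


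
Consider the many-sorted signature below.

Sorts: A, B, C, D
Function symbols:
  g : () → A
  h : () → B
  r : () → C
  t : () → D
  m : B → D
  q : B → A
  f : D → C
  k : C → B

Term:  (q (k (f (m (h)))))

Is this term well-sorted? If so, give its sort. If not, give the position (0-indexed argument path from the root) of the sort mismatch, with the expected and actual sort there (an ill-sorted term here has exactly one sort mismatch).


        (h) : B
      (m (h)) : D
    (f (m (h))) : C
  (k (f (m (h)))) : B
(q (k (f (m (h))))) : A

well-sorted; sort = A


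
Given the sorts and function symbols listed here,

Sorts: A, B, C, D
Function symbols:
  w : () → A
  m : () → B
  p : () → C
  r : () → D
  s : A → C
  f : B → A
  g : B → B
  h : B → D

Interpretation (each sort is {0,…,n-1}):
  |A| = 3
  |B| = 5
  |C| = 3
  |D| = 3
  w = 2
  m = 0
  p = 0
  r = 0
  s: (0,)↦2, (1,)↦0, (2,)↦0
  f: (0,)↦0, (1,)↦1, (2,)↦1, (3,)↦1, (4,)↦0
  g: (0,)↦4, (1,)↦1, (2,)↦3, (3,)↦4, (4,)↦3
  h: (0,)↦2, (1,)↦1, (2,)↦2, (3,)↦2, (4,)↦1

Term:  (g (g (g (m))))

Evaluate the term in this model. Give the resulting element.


value = 4

  m = 0
  (g (m)) = g(0,) = 4
  (g (g (m))) = g(4,) = 3
  (g (g (g (m)))) = g(3,) = 4
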